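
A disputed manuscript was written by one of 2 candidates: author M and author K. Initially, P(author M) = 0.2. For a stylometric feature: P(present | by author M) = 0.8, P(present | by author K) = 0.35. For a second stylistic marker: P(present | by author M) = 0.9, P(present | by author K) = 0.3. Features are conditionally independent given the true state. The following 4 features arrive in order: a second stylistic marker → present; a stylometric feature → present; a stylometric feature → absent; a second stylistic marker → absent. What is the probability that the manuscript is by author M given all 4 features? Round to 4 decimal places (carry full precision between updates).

0.0701

After a second stylistic marker='present': P(author M) = 0.9·0.2000 / (0.9·0.2000 + 0.3·0.8000) ≈ 0.4286
After a stylometric feature='present': P(author M) = 0.8·0.4286 / (0.8·0.4286 + 0.35·0.5714) ≈ 0.6316
After a stylometric feature='absent': P(author M) = 0.2·0.6316 / (0.2·0.6316 + 0.65·0.3684) ≈ 0.3453
After a second stylistic marker='absent': P(author M) = 0.1·0.3453 / (0.1·0.3453 + 0.7·0.6547) ≈ 0.0701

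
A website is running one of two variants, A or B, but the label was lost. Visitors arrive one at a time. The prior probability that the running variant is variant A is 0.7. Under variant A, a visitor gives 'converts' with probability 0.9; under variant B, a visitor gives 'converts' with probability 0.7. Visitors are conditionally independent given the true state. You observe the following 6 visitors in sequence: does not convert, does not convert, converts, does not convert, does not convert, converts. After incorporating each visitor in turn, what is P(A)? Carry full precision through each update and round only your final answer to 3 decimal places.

After 'does not convert': P(A) = 0.1·0.7000 / (0.1·0.7000 + 0.3·0.3000) ≈ 0.4375
After 'does not convert': P(A) = 0.1·0.4375 / (0.1·0.4375 + 0.3·0.5625) ≈ 0.2059
After 'converts': P(A) = 0.9·0.2059 / (0.9·0.2059 + 0.7·0.7941) ≈ 0.2500
After 'does not convert': P(A) = 0.1·0.2500 / (0.1·0.2500 + 0.3·0.7500) ≈ 0.1000
After 'does not convert': P(A) = 0.1·0.1000 / (0.1·0.1000 + 0.3·0.9000) ≈ 0.0357
After 'converts': P(A) = 0.9·0.0357 / (0.9·0.0357 + 0.7·0.9643) ≈ 0.0455

0.045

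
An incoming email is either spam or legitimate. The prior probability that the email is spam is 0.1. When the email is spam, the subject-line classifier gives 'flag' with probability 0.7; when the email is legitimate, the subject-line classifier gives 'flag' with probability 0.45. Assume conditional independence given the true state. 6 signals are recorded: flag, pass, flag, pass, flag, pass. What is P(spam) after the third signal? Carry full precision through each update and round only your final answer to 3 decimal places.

0.128

After 'flag': P(spam) = 0.7·0.1000 / (0.7·0.1000 + 0.45·0.9000) ≈ 0.1474
After 'pass': P(spam) = 0.3·0.1474 / (0.3·0.1474 + 0.55·0.8526) ≈ 0.0862
After 'flag': P(spam) = 0.7·0.0862 / (0.7·0.0862 + 0.45·0.9138) ≈ 0.1279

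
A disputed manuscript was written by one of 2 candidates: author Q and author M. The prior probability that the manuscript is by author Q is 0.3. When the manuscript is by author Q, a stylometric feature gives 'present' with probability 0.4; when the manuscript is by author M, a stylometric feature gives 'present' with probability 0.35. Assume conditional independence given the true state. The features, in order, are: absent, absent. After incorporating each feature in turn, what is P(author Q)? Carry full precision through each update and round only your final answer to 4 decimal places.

After 'absent': P(author Q) = 0.6·0.3000 / (0.6·0.3000 + 0.65·0.7000) ≈ 0.2835
After 'absent': P(author Q) = 0.6·0.2835 / (0.6·0.2835 + 0.65·0.7165) ≈ 0.2675

0.2675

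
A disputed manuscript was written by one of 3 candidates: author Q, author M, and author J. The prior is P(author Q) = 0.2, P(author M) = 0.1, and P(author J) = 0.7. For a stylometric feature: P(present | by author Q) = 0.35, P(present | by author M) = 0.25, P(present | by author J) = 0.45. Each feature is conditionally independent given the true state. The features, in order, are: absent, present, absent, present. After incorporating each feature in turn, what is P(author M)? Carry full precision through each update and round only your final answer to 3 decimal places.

After 'absent': normaliser = 0.65·0.2000 + 0.75·0.1000 + 0.55·0.7000; P(author Q) ≈ 0.2203, P(author M) ≈ 0.1271, P(author J) ≈ 0.6525
After 'present': normaliser = 0.35·0.2203 + 0.25·0.1271 + 0.45·0.6525; P(author Q) ≈ 0.1916, P(author M) ≈ 0.0789, P(author J) ≈ 0.7295
After 'absent': normaliser = 0.65·0.1916 + 0.75·0.0789 + 0.55·0.7295; P(author Q) ≈ 0.2129, P(author M) ≈ 0.1012, P(author J) ≈ 0.6859
After 'present': normaliser = 0.35·0.2129 + 0.25·0.1012 + 0.45·0.6859; P(author Q) ≈ 0.1824, P(author M) ≈ 0.0620, P(author J) ≈ 0.7556

0.062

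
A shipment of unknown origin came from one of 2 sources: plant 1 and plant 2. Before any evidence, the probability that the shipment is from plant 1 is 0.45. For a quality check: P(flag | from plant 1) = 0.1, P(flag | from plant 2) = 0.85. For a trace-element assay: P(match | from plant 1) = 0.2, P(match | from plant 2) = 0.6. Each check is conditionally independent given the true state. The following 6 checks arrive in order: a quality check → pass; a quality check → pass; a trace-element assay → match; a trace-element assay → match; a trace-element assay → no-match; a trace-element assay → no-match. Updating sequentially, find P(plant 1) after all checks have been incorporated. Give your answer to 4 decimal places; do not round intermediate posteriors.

0.9290

After a quality check='pass': P(plant 1) = 0.9·0.4500 / (0.9·0.4500 + 0.15·0.5500) ≈ 0.8308
After a quality check='pass': P(plant 1) = 0.9·0.8308 / (0.9·0.8308 + 0.15·0.1692) ≈ 0.9672
After a trace-element assay='match': P(plant 1) = 0.2·0.9672 / (0.2·0.9672 + 0.6·0.0328) ≈ 0.9076
After a trace-element assay='match': P(plant 1) = 0.2·0.9076 / (0.2·0.9076 + 0.6·0.0924) ≈ 0.7660
After a trace-element assay='no-match': P(plant 1) = 0.8·0.7660 / (0.8·0.7660 + 0.4·0.2340) ≈ 0.8675
After a trace-element assay='no-match': P(plant 1) = 0.8·0.8675 / (0.8·0.8675 + 0.4·0.1325) ≈ 0.9290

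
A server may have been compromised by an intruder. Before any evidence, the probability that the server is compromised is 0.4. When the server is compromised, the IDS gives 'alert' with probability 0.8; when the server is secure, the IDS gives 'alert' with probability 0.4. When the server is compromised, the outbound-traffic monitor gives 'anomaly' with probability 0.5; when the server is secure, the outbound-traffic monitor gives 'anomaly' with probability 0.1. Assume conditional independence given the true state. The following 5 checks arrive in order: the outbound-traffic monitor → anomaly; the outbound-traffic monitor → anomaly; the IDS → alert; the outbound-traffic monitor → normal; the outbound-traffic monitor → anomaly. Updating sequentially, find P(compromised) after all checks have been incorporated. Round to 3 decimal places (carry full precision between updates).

After the outbound-traffic monitor='anomaly': P(compromised) = 0.5·0.4000 / (0.5·0.4000 + 0.1·0.6000) ≈ 0.7692
After the outbound-traffic monitor='anomaly': P(compromised) = 0.5·0.7692 / (0.5·0.7692 + 0.1·0.2308) ≈ 0.9434
After the IDS='alert': P(compromised) = 0.8·0.9434 / (0.8·0.9434 + 0.4·0.0566) ≈ 0.9709
After the outbound-traffic monitor='normal': P(compromised) = 0.5·0.9709 / (0.5·0.9709 + 0.9·0.0291) ≈ 0.9488
After the outbound-traffic monitor='anomaly': P(compromised) = 0.5·0.9488 / (0.5·0.9488 + 0.1·0.0512) ≈ 0.9893

0.989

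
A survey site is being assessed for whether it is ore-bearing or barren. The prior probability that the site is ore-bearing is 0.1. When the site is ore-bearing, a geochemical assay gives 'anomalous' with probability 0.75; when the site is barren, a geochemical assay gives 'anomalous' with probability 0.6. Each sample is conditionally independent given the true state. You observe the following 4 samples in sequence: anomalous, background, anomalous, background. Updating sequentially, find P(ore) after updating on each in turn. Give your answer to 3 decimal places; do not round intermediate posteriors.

After 'anomalous': P(ore) = 0.75·0.1000 / (0.75·0.1000 + 0.6·0.9000) ≈ 0.1220
After 'background': P(ore) = 0.25·0.1220 / (0.25·0.1220 + 0.4·0.8780) ≈ 0.0799
After 'anomalous': P(ore) = 0.75·0.0799 / (0.75·0.0799 + 0.6·0.9201) ≈ 0.0979
After 'background': P(ore) = 0.25·0.0979 / (0.25·0.0979 + 0.4·0.9021) ≈ 0.0635

0.064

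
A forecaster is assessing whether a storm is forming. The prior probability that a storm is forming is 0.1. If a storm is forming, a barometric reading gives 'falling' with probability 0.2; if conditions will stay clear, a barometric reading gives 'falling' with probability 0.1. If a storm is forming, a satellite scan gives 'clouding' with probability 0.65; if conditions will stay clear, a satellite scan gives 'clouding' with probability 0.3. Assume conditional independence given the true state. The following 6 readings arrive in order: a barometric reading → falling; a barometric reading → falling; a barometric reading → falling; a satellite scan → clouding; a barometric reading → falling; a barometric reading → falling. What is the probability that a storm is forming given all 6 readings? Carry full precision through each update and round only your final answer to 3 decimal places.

0.885

After a barometric reading='falling': P(storm) = 0.2·0.1000 / (0.2·0.1000 + 0.1·0.9000) ≈ 0.1818
After a barometric reading='falling': P(storm) = 0.2·0.1818 / (0.2·0.1818 + 0.1·0.8182) ≈ 0.3077
After a barometric reading='falling': P(storm) = 0.2·0.3077 / (0.2·0.3077 + 0.1·0.6923) ≈ 0.4706
After a satellite scan='clouding': P(storm) = 0.65·0.4706 / (0.65·0.4706 + 0.3·0.5294) ≈ 0.6582
After a barometric reading='falling': P(storm) = 0.2·0.6582 / (0.2·0.6582 + 0.1·0.3418) ≈ 0.7939
After a barometric reading='falling': P(storm) = 0.2·0.7939 / (0.2·0.7939 + 0.1·0.2061) ≈ 0.8851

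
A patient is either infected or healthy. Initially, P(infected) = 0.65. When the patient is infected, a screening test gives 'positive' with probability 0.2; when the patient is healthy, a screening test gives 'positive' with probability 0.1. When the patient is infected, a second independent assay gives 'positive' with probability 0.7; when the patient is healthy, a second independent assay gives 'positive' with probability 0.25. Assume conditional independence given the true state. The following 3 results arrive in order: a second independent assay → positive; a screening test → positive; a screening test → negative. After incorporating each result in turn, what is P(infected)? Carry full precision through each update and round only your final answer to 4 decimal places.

0.9024

After a second independent assay='positive': P(infected) = 0.7·0.6500 / (0.7·0.6500 + 0.25·0.3500) ≈ 0.8387
After a screening test='positive': P(infected) = 0.2·0.8387 / (0.2·0.8387 + 0.1·0.1613) ≈ 0.9123
After a screening test='negative': P(infected) = 0.8·0.9123 / (0.8·0.9123 + 0.9·0.0877) ≈ 0.9024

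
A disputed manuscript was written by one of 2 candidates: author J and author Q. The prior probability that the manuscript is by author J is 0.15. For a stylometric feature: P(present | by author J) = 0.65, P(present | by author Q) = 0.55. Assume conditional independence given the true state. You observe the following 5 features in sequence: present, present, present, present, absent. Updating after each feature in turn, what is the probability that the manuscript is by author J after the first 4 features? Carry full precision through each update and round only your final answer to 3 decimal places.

After 'present': P(author J) = 0.65·0.1500 / (0.65·0.1500 + 0.55·0.8500) ≈ 0.1726
After 'present': P(author J) = 0.65·0.1726 / (0.65·0.1726 + 0.55·0.8274) ≈ 0.1977
After 'present': P(author J) = 0.65·0.1977 / (0.65·0.1977 + 0.55·0.8023) ≈ 0.2256
After 'present': P(author J) = 0.65·0.2256 / (0.65·0.2256 + 0.55·0.7744) ≈ 0.2561

0.256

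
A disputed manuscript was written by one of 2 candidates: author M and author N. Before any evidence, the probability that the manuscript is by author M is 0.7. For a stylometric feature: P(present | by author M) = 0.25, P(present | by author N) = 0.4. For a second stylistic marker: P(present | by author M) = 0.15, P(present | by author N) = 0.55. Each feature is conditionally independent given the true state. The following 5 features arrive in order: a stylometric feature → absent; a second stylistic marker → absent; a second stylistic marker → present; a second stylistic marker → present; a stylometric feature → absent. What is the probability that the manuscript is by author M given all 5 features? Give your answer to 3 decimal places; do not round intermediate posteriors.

Apply Bayes' rule sequentially, carrying P(author M) forward.
After a stylometric feature='absent': P(author M) = 0.75·0.7000 / (0.75·0.7000 + 0.6·0.3000) ≈ 0.7447
After a second stylistic marker='absent': P(author M) = 0.85·0.7447 / (0.85·0.7447 + 0.45·0.2553) ≈ 0.8464
After a second stylistic marker='present': P(author M) = 0.15·0.8464 / (0.15·0.8464 + 0.55·0.1536) ≈ 0.6004
After a second stylistic marker='present': P(author M) = 0.15·0.6004 / (0.15·0.6004 + 0.55·0.3996) ≈ 0.2907
After a stylometric feature='absent': P(author M) = 0.75·0.2907 / (0.75·0.2907 + 0.6·0.7093) ≈ 0.3387

0.339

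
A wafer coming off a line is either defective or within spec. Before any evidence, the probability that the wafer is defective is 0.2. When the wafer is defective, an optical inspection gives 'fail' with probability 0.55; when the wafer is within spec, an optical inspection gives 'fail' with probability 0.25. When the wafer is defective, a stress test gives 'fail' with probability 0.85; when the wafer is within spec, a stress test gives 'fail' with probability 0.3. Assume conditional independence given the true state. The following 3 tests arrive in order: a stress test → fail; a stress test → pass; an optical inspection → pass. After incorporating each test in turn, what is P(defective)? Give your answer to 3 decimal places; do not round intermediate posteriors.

0.083

Apply Bayes' rule sequentially, carrying P(defective) forward.
After a stress test='fail': P(defective) = 0.85·0.2000 / (0.85·0.2000 + 0.3·0.8000) ≈ 0.4146
After a stress test='pass': P(defective) = 0.15·0.4146 / (0.15·0.4146 + 0.7·0.5854) ≈ 0.1318
After an optical inspection='pass': P(defective) = 0.45·0.1318 / (0.45·0.1318 + 0.75·0.8682) ≈ 0.0835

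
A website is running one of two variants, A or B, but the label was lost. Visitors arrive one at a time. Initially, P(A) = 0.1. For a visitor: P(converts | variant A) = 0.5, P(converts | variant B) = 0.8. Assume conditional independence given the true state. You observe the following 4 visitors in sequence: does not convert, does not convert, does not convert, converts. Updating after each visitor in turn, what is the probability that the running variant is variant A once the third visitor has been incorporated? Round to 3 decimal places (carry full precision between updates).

After 'does not convert': P(A) = 0.5·0.1000 / (0.5·0.1000 + 0.2·0.9000) ≈ 0.2174
After 'does not convert': P(A) = 0.5·0.2174 / (0.5·0.2174 + 0.2·0.7826) ≈ 0.4098
After 'does not convert': P(A) = 0.5·0.4098 / (0.5·0.4098 + 0.2·0.5902) ≈ 0.6345

0.635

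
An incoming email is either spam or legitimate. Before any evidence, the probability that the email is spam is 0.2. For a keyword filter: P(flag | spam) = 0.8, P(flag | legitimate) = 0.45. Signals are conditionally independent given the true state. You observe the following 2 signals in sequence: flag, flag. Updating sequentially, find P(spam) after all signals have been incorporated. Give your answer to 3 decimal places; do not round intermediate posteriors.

After 'flag': P(spam) = 0.8·0.2000 / (0.8·0.2000 + 0.45·0.8000) ≈ 0.3077
After 'flag': P(spam) = 0.8·0.3077 / (0.8·0.3077 + 0.45·0.6923) ≈ 0.4414

0.441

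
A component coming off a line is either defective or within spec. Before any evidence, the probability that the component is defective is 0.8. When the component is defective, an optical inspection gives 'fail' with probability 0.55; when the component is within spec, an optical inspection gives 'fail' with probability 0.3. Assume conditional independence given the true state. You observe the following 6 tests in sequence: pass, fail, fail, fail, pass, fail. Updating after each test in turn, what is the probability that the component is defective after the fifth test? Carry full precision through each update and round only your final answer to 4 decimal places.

0.9106

Apply Bayes' rule sequentially, carrying P(defective) forward.
After 'pass': P(defective) = 0.45·0.8000 / (0.45·0.8000 + 0.7·0.2000) ≈ 0.7200
After 'fail': P(defective) = 0.55·0.7200 / (0.55·0.7200 + 0.3·0.2800) ≈ 0.8250
After 'fail': P(defective) = 0.55·0.8250 / (0.55·0.8250 + 0.3·0.1750) ≈ 0.8963
After 'fail': P(defective) = 0.55·0.8963 / (0.55·0.8963 + 0.3·0.1037) ≈ 0.9406
After 'pass': P(defective) = 0.45·0.9406 / (0.45·0.9406 + 0.7·0.0594) ≈ 0.9106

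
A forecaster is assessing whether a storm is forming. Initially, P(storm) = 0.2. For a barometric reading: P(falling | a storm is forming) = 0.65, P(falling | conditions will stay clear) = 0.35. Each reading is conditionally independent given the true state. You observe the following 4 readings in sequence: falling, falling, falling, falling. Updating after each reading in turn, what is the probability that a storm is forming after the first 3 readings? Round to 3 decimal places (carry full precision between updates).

0.616

After 'falling': P(storm) = 0.65·0.2000 / (0.65·0.2000 + 0.35·0.8000) ≈ 0.3171
After 'falling': P(storm) = 0.65·0.3171 / (0.65·0.3171 + 0.35·0.6829) ≈ 0.4630
After 'falling': P(storm) = 0.65·0.4630 / (0.65·0.4630 + 0.35·0.5370) ≈ 0.6156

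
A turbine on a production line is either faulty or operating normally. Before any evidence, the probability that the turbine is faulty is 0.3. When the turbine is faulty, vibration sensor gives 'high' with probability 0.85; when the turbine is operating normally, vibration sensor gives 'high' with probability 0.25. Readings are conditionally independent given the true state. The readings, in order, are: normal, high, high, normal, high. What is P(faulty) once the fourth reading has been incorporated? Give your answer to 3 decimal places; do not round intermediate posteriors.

0.165

After 'normal': P(faulty) = 0.15·0.3000 / (0.15·0.3000 + 0.75·0.7000) ≈ 0.0789
After 'high': P(faulty) = 0.85·0.0789 / (0.85·0.0789 + 0.25·0.9211) ≈ 0.2257
After 'high': P(faulty) = 0.85·0.2257 / (0.85·0.2257 + 0.25·0.7743) ≈ 0.4977
After 'normal': P(faulty) = 0.15·0.4977 / (0.15·0.4977 + 0.75·0.5023) ≈ 0.1654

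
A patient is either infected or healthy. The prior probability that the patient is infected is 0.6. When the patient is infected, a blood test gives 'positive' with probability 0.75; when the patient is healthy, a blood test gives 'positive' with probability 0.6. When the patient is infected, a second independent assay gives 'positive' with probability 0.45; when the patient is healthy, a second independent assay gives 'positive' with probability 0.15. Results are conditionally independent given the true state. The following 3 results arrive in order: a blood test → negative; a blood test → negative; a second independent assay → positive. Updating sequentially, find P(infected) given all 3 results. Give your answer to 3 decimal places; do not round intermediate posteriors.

Each posterior becomes the prior for the next update.
After a blood test='negative': P(infected) = 0.25·0.6000 / (0.25·0.6000 + 0.4·0.4000) ≈ 0.4839
After a blood test='negative': P(infected) = 0.25·0.4839 / (0.25·0.4839 + 0.4·0.5161) ≈ 0.3695
After a second independent assay='positive': P(infected) = 0.45·0.3695 / (0.45·0.3695 + 0.15·0.6305) ≈ 0.6374

0.637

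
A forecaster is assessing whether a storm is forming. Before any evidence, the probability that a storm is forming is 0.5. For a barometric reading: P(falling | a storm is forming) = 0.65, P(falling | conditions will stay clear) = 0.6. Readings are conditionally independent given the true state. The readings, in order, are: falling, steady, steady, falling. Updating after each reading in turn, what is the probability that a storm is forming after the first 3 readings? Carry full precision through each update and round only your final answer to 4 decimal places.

After 'falling': P(storm) = 0.65·0.5000 / (0.65·0.5000 + 0.6·0.5000) ≈ 0.5200
After 'steady': P(storm) = 0.35·0.5200 / (0.35·0.5200 + 0.4·0.4800) ≈ 0.4866
After 'steady': P(storm) = 0.35·0.4866 / (0.35·0.4866 + 0.4·0.5134) ≈ 0.4534

0.4534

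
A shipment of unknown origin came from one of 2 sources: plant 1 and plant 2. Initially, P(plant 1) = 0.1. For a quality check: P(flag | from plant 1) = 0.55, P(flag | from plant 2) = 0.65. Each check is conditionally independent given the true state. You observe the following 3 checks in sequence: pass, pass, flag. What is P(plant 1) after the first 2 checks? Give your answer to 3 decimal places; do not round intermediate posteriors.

Apply Bayes' rule sequentially, carrying P(plant 1) forward.
After 'pass': P(plant 1) = 0.45·0.1000 / (0.45·0.1000 + 0.35·0.9000) ≈ 0.1250
After 'pass': P(plant 1) = 0.45·0.1250 / (0.45·0.1250 + 0.35·0.8750) ≈ 0.1552

0.155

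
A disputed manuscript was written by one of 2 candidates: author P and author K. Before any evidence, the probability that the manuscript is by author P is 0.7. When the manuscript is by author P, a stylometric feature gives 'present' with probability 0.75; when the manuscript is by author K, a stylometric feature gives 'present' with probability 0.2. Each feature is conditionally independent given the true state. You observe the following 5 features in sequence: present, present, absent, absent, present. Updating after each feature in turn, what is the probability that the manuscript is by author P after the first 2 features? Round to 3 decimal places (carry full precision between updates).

0.970

After 'present': P(author P) = 0.75·0.7000 / (0.75·0.7000 + 0.2·0.3000) ≈ 0.8974
After 'present': P(author P) = 0.75·0.8974 / (0.75·0.8974 + 0.2·0.1026) ≈ 0.9704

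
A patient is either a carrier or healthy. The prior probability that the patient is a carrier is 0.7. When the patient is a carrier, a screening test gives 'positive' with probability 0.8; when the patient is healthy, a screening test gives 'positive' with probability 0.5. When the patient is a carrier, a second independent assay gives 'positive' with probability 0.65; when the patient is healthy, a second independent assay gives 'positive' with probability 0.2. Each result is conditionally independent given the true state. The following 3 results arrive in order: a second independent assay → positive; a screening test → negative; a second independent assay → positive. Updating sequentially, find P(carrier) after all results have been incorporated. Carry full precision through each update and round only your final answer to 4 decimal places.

After a second independent assay='positive': P(carrier) = 0.65·0.7000 / (0.65·0.7000 + 0.2·0.3000) ≈ 0.8835
After a screening test='negative': P(carrier) = 0.2·0.8835 / (0.2·0.8835 + 0.5·0.1165) ≈ 0.7521
After a second independent assay='positive': P(carrier) = 0.65·0.7521 / (0.65·0.7521 + 0.2·0.2479) ≈ 0.9079

0.9079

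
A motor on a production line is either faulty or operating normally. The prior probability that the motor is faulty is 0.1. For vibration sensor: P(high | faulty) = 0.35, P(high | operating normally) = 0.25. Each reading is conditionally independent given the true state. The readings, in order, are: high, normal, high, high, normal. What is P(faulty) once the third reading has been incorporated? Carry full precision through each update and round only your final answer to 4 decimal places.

After 'high': P(faulty) = 0.35·0.1000 / (0.35·0.1000 + 0.25·0.9000) ≈ 0.1346
After 'normal': P(faulty) = 0.65·0.1346 / (0.65·0.1346 + 0.75·0.8654) ≈ 0.1188
After 'high': P(faulty) = 0.35·0.1188 / (0.35·0.1188 + 0.25·0.8812) ≈ 0.1588

0.1588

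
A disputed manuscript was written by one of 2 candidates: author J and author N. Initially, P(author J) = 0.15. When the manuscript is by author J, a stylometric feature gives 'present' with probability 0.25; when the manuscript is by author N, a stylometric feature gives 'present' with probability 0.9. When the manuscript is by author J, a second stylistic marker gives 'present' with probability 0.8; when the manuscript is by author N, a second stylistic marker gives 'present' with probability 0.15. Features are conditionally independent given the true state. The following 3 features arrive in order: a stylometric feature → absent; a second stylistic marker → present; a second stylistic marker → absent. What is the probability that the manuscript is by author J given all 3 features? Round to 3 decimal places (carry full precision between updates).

After a stylometric feature='absent': P(author J) = 0.75·0.1500 / (0.75·0.1500 + 0.1·0.8500) ≈ 0.5696
After a second stylistic marker='present': P(author J) = 0.8·0.5696 / (0.8·0.5696 + 0.15·0.4304) ≈ 0.8759
After a second stylistic marker='absent': P(author J) = 0.2·0.8759 / (0.2·0.8759 + 0.85·0.1241) ≈ 0.6242

0.624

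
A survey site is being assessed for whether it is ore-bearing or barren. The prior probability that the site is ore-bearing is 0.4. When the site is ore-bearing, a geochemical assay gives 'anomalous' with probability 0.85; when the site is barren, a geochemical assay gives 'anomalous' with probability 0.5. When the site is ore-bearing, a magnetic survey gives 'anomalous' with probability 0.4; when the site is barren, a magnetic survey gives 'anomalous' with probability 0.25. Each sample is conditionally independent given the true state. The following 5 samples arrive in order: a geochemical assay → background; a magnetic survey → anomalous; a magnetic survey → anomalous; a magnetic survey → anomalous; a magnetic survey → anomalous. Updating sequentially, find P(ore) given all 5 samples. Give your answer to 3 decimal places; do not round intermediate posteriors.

After a geochemical assay='background': P(ore) = 0.15·0.4000 / (0.15·0.4000 + 0.5·0.6000) ≈ 0.1667
After a magnetic survey='anomalous': P(ore) = 0.4·0.1667 / (0.4·0.1667 + 0.25·0.8333) ≈ 0.2424
After a magnetic survey='anomalous': P(ore) = 0.4·0.2424 / (0.4·0.2424 + 0.25·0.7576) ≈ 0.3386
After a magnetic survey='anomalous': P(ore) = 0.4·0.3386 / (0.4·0.3386 + 0.25·0.6614) ≈ 0.4503
After a magnetic survey='anomalous': P(ore) = 0.4·0.4503 / (0.4·0.4503 + 0.25·0.5497) ≈ 0.5672

0.567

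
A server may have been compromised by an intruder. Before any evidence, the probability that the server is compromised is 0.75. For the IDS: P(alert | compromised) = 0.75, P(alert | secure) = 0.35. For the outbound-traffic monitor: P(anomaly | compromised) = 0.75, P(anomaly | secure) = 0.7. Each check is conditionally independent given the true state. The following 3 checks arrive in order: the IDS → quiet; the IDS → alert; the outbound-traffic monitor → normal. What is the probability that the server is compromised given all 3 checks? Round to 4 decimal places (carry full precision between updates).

0.6732

After the IDS='quiet': P(compromised) = 0.25·0.7500 / (0.25·0.7500 + 0.65·0.2500) ≈ 0.5357
After the IDS='alert': P(compromised) = 0.75·0.5357 / (0.75·0.5357 + 0.35·0.4643) ≈ 0.7120
After the outbound-traffic monitor='normal': P(compromised) = 0.25·0.7120 / (0.25·0.7120 + 0.3·0.2880) ≈ 0.6732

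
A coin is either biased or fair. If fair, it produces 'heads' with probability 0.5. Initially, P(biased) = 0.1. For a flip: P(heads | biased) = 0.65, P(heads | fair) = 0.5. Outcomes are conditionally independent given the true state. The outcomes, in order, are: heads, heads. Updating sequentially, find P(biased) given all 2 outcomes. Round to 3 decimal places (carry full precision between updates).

0.158

After 'heads': P(biased) = 0.65·0.1000 / (0.65·0.1000 + 0.5·0.9000) ≈ 0.1262
After 'heads': P(biased) = 0.65·0.1262 / (0.65·0.1262 + 0.5·0.8738) ≈ 0.1581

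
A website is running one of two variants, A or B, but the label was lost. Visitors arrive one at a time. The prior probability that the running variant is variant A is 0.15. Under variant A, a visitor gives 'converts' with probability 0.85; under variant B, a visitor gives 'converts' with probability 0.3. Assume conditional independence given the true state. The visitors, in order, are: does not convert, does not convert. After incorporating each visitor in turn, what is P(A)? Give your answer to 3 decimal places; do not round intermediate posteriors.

Apply Bayes' rule sequentially, carrying P(A) forward.
After 'does not convert': P(A) = 0.15·0.1500 / (0.15·0.1500 + 0.7·0.8500) ≈ 0.0364
After 'does not convert': P(A) = 0.15·0.0364 / (0.15·0.0364 + 0.7·0.9636) ≈ 0.0080

0.008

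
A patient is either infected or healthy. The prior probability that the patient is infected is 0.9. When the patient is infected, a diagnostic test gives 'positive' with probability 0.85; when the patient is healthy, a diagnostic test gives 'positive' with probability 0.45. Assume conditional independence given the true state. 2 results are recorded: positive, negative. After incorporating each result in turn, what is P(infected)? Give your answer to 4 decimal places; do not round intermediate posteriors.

0.8226

After 'positive': P(infected) = 0.85·0.9000 / (0.85·0.9000 + 0.45·0.1000) ≈ 0.9444
After 'negative': P(infected) = 0.15·0.9444 / (0.15·0.9444 + 0.55·0.0556) ≈ 0.8226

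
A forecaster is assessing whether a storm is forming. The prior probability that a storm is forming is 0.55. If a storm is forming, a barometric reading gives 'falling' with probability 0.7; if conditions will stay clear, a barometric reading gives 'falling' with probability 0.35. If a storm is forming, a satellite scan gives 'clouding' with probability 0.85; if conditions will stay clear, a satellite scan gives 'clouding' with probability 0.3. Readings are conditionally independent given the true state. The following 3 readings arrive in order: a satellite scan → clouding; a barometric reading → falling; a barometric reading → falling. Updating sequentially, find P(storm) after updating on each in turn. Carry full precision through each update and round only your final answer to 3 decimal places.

After a satellite scan='clouding': P(storm) = 0.85·0.5500 / (0.85·0.5500 + 0.3·0.4500) ≈ 0.7759
After a barometric reading='falling': P(storm) = 0.7·0.7759 / (0.7·0.7759 + 0.35·0.2241) ≈ 0.8738
After a barometric reading='falling': P(storm) = 0.7·0.8738 / (0.7·0.8738 + 0.35·0.1262) ≈ 0.9327

0.933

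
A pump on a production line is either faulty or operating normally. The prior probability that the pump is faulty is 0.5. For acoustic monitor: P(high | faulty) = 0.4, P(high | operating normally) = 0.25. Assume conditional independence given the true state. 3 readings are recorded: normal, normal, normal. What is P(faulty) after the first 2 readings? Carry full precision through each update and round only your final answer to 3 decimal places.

After 'normal': P(faulty) = 0.6·0.5000 / (0.6·0.5000 + 0.75·0.5000) ≈ 0.4444
After 'normal': P(faulty) = 0.6·0.4444 / (0.6·0.4444 + 0.75·0.5556) ≈ 0.3902

0.390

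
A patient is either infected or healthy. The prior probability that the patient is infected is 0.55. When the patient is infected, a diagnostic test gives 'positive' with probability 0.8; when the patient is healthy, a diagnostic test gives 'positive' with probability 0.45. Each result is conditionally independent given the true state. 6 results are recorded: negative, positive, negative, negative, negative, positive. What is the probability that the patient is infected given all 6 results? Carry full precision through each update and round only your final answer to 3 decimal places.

0.063

After 'negative': P(infected) = 0.2·0.5500 / (0.2·0.5500 + 0.55·0.4500) ≈ 0.3077
After 'positive': P(infected) = 0.8·0.3077 / (0.8·0.3077 + 0.45·0.6923) ≈ 0.4414
After 'negative': P(infected) = 0.2·0.4414 / (0.2·0.4414 + 0.55·0.5586) ≈ 0.2232
After 'negative': P(infected) = 0.2·0.2232 / (0.2·0.2232 + 0.55·0.7768) ≈ 0.0946
After 'negative': P(infected) = 0.2·0.0946 / (0.2·0.0946 + 0.55·0.9054) ≈ 0.0366
After 'positive': P(infected) = 0.8·0.0366 / (0.8·0.0366 + 0.45·0.9634) ≈ 0.0633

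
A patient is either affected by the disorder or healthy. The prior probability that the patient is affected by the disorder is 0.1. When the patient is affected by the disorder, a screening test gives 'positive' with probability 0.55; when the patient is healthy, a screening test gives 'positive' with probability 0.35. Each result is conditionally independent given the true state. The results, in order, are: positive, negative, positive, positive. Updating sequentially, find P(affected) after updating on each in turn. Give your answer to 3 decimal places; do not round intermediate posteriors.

After 'positive': P(affected) = 0.55·0.1000 / (0.55·0.1000 + 0.35·0.9000) ≈ 0.1486
After 'negative': P(affected) = 0.45·0.1486 / (0.45·0.1486 + 0.65·0.8514) ≈ 0.1078
After 'positive': P(affected) = 0.55·0.1078 / (0.55·0.1078 + 0.35·0.8922) ≈ 0.1596
After 'positive': P(affected) = 0.55·0.1596 / (0.55·0.1596 + 0.35·0.8404) ≈ 0.2299

0.230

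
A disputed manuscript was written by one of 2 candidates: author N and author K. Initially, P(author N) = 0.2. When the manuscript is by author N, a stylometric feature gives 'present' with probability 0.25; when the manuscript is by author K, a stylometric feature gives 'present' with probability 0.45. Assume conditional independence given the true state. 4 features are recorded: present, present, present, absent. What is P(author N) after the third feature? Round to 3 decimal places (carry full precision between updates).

0.041

After 'present': P(author N) = 0.25·0.2000 / (0.25·0.2000 + 0.45·0.8000) ≈ 0.1220
After 'present': P(author N) = 0.25·0.1220 / (0.25·0.1220 + 0.45·0.8780) ≈ 0.0716
After 'present': P(author N) = 0.25·0.0716 / (0.25·0.0716 + 0.45·0.9284) ≈ 0.0411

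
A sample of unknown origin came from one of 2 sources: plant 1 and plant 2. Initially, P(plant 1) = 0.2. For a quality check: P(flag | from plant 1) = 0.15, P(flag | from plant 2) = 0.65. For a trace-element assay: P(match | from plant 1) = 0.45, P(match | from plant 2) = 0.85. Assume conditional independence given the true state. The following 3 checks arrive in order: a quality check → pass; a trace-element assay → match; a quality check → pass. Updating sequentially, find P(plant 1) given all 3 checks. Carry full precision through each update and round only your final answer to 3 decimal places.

After a quality check='pass': P(plant 1) = 0.85·0.2000 / (0.85·0.2000 + 0.35·0.8000) ≈ 0.3778
After a trace-element assay='match': P(plant 1) = 0.45·0.3778 / (0.45·0.3778 + 0.85·0.6222) ≈ 0.2432
After a quality check='pass': P(plant 1) = 0.85·0.2432 / (0.85·0.2432 + 0.35·0.7568) ≈ 0.4384

0.438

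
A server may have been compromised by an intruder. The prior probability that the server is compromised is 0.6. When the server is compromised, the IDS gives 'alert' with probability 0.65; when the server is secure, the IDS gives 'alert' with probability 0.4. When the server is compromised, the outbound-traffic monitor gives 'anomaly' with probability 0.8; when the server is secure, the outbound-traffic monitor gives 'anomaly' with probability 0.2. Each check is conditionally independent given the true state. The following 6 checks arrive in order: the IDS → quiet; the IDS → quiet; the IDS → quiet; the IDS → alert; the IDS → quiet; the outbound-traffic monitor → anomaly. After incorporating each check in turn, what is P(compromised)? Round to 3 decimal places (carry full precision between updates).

0.530

Each posterior becomes the prior for the next update.
After the IDS='quiet': P(compromised) = 0.35·0.6000 / (0.35·0.6000 + 0.6·0.4000) ≈ 0.4667
After the IDS='quiet': P(compromised) = 0.35·0.4667 / (0.35·0.4667 + 0.6·0.5333) ≈ 0.3379
After the IDS='quiet': P(compromised) = 0.35·0.3379 / (0.35·0.3379 + 0.6·0.6621) ≈ 0.2294
After the IDS='alert': P(compromised) = 0.65·0.2294 / (0.65·0.2294 + 0.4·0.7706) ≈ 0.3261
After the IDS='quiet': P(compromised) = 0.35·0.3261 / (0.35·0.3261 + 0.6·0.6739) ≈ 0.2201
After the outbound-traffic monitor='anomaly': P(compromised) = 0.8·0.2201 / (0.8·0.2201 + 0.2·0.7799) ≈ 0.5303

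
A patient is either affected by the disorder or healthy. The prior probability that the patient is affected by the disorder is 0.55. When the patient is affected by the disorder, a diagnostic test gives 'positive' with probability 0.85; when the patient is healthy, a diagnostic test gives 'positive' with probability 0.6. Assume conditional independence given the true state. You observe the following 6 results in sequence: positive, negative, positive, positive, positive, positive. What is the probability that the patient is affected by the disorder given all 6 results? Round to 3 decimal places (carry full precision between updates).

Each posterior becomes the prior for the next update.
After 'positive': P(affected) = 0.85·0.5500 / (0.85·0.5500 + 0.6·0.4500) ≈ 0.6339
After 'negative': P(affected) = 0.15·0.6339 / (0.15·0.6339 + 0.4·0.3661) ≈ 0.3937
After 'positive': P(affected) = 0.85·0.3937 / (0.85·0.3937 + 0.6·0.6063) ≈ 0.4791
After 'positive': P(affected) = 0.85·0.4791 / (0.85·0.4791 + 0.6·0.5209) ≈ 0.5658
After 'positive': P(affected) = 0.85·0.5658 / (0.85·0.5658 + 0.6·0.4342) ≈ 0.6486
After 'positive': P(affected) = 0.85·0.6486 / (0.85·0.6486 + 0.6·0.3514) ≈ 0.7234

0.723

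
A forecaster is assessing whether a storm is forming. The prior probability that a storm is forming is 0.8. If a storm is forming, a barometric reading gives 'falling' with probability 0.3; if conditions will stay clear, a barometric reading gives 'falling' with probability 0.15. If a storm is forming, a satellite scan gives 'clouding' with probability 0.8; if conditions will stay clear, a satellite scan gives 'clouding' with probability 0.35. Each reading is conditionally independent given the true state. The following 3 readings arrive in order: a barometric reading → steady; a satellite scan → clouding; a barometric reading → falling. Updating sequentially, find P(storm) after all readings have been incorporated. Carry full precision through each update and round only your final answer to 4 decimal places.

0.9377

Each posterior becomes the prior for the next update.
After a barometric reading='steady': P(storm) = 0.7·0.8000 / (0.7·0.8000 + 0.85·0.2000) ≈ 0.7671
After a satellite scan='clouding': P(storm) = 0.8·0.7671 / (0.8·0.7671 + 0.35·0.2329) ≈ 0.8828
After a barometric reading='falling': P(storm) = 0.3·0.8828 / (0.3·0.8828 + 0.15·0.1172) ≈ 0.9377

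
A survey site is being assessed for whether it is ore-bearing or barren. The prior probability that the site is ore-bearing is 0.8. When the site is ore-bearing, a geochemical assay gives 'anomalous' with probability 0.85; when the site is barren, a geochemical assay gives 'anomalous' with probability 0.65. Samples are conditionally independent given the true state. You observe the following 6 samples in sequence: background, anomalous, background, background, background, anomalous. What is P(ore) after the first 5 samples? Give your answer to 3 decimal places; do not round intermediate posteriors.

0.150

After 'background': P(ore) = 0.15·0.8000 / (0.15·0.8000 + 0.35·0.2000) ≈ 0.6316
After 'anomalous': P(ore) = 0.85·0.6316 / (0.85·0.6316 + 0.65·0.3684) ≈ 0.6915
After 'background': P(ore) = 0.15·0.6915 / (0.15·0.6915 + 0.35·0.3085) ≈ 0.4900
After 'background': P(ore) = 0.15·0.4900 / (0.15·0.4900 + 0.35·0.5100) ≈ 0.2917
After 'background': P(ore) = 0.15·0.2917 / (0.15·0.2917 + 0.35·0.7083) ≈ 0.1500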